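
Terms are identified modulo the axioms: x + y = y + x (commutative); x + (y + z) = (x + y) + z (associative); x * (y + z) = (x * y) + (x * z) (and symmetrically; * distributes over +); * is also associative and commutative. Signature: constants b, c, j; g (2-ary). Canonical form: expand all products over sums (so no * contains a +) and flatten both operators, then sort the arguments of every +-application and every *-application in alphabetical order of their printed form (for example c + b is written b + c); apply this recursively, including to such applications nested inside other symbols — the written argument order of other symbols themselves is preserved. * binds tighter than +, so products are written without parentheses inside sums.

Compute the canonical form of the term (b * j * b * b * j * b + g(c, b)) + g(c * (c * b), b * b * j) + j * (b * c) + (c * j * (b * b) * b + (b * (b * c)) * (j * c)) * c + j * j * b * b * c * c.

Answer: b * b * b * b * j * j + b * b * b * c * c * j + b * b * c * c * c * j + b * b * c * c * j * j + b * c * j + g(b * c * c, b * b * j) + g(c, b)

Derivation:
Expand:  b * b * b * b * j * j + g(c, b) + g(b * c * c, b * b * j) + b * c * j + b * b * b * c * c * j + b * b * c * c * c * j + b * b * c * c * j * j
Order the arguments:  b * b * b * b * j * j + b * b * b * c * c * j + b * b * c * c * c * j + b * b * c * c * j * j + b * c * j + g(b * c * c, b * b * j) + g(c, b)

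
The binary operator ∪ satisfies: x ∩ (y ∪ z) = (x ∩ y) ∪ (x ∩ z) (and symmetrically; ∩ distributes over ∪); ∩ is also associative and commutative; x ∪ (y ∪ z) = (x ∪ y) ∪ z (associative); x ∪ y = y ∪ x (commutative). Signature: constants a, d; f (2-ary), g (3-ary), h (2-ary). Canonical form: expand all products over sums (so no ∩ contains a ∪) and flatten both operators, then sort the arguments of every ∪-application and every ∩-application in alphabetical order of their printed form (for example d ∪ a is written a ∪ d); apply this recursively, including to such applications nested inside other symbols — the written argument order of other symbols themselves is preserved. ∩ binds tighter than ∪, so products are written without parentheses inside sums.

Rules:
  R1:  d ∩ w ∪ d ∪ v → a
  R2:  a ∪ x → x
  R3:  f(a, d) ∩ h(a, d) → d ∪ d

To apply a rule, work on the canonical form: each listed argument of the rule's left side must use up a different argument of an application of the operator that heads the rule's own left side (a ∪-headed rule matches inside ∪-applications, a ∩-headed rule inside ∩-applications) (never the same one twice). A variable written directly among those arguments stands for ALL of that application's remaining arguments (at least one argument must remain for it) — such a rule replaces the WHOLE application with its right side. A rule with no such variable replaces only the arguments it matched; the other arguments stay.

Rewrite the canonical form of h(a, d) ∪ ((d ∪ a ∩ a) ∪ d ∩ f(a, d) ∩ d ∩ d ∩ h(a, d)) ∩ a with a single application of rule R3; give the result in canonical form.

Canonical form:  a ∩ a ∩ a ∪ a ∩ d ∪ a ∩ d ∩ d ∩ d ∩ f(a, d) ∩ h(a, d) ∪ h(a, d)
R3 matches:  uses f(a, d), h(a, d)
Giving:  a ∩ a ∩ a ∪ a ∩ d ∪ a ∩ d ∩ d ∩ d ∩ d ∪ a ∩ d ∩ d ∩ d ∩ d ∪ h(a, d)

Answer: a ∩ a ∩ a ∪ a ∩ d ∪ a ∩ d ∩ d ∩ d ∩ d ∪ a ∩ d ∩ d ∩ d ∩ d ∪ h(a, d)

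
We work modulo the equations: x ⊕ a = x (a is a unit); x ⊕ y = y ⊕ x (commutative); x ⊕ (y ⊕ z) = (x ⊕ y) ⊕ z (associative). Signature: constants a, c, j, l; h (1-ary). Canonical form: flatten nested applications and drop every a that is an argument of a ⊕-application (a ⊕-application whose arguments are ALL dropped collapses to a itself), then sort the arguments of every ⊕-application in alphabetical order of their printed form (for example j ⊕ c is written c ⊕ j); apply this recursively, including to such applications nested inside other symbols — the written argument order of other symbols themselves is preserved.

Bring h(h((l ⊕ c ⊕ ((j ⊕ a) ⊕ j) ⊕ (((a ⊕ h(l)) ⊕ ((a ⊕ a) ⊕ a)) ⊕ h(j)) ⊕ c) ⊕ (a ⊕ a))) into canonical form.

Focus inside:  (l ⊕ c ⊕ ((j ⊕ a) ⊕ j) ⊕ (((a ⊕ h(l)) ⊕ ((a ⊕ a) ⊕ a)) ⊕ h(j)) ⊕ c) ⊕ (a ⊕ a)
Un-nest:  l ⊕ c ⊕ j ⊕ a ⊕ j ⊕ a ⊕ h(l) ⊕ a ⊕ a ⊕ a ⊕ h(j) ⊕ c ⊕ a ⊕ a
Unit:  drop a (×7)
Order the arguments:  c ⊕ c ⊕ h(j) ⊕ h(l) ⊕ j ⊕ j ⊕ l
Put back:  h(h(c ⊕ c ⊕ h(j) ⊕ h(l) ⊕ j ⊕ j ⊕ l))

Answer: h(h(c ⊕ c ⊕ h(j) ⊕ h(l) ⊕ j ⊕ j ⊕ l))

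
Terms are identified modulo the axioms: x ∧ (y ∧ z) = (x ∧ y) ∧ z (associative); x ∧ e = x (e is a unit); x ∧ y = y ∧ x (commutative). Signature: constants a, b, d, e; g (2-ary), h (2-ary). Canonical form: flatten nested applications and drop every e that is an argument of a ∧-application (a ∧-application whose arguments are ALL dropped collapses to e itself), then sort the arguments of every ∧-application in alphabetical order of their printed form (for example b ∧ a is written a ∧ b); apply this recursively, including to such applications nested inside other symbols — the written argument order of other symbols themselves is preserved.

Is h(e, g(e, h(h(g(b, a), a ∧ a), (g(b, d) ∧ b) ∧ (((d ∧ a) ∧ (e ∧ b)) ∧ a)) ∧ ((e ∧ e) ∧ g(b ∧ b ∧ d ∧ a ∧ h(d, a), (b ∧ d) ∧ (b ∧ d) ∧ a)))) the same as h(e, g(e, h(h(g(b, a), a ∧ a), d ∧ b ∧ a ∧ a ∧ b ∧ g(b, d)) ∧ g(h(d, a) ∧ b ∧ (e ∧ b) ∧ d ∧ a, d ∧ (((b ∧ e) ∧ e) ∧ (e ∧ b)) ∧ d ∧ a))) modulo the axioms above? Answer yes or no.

Left:  h(e, g(e, h(h(g(b, a), a ∧ a), (g(b, d) ∧ b) ∧ (((d ∧ a) ∧ (e ∧ b)) ∧ a)) ∧ ((e ∧ e) ∧ g(b ∧ b ∧ d ∧ a ∧ h(d, a), (b ∧ d) ∧ (b ∧ d) ∧ a))))
  Focus inside:  h(h(g(b, a), a ∧ a), (g(b, d) ∧ b) ∧ (((d ∧ a) ∧ (e ∧ b)) ∧ a)) ∧ ((e ∧ e) ∧ g(b ∧ b ∧ d ∧ a ∧ h(d, a), (b ∧ d) ∧ (b ∧ d) ∧ a))
  Un-nest:  h(h(g(b, a), a ∧ a), (g(b, d) ∧ b) ∧ (((d ∧ a) ∧ (e ∧ b)) ∧ a)) ∧ e ∧ e ∧ g(b ∧ b ∧ d ∧ a ∧ h(d, a), (b ∧ d) ∧ (b ∧ d) ∧ a)
  Canonicalize subterm:  h(h(g(b, a), a ∧ a), (g(b, d) ∧ b) ∧ (((d ∧ a) ∧ (e ∧ b)) ∧ a))  →  h(h(g(b, a), a ∧ a), a ∧ a ∧ b ∧ b ∧ d ∧ g(b, d))
  Inside:  g(b ∧ b ∧ d ∧ a ∧ h(d, a), (b ∧ d) ∧ (b ∧ d) ∧ a)  →  g(a ∧ b ∧ b ∧ d ∧ h(d, a), a ∧ b ∧ b ∧ d ∧ d)
  Unit:  drop e (×2)
  Sort:  g(a ∧ b ∧ b ∧ d ∧ h(d, a), a ∧ b ∧ b ∧ d ∧ d) ∧ h(h(g(b, a), a ∧ a), a ∧ a ∧ b ∧ b ∧ d ∧ g(b, d))
  Rebuild:  h(e, g(e, g(a ∧ b ∧ b ∧ d ∧ h(d, a), a ∧ b ∧ b ∧ d ∧ d) ∧ h(h(g(b, a), a ∧ a), a ∧ a ∧ b ∧ b ∧ d ∧ g(b, d))))
Right:  h(e, g(e, h(h(g(b, a), a ∧ a), d ∧ b ∧ a ∧ a ∧ b ∧ g(b, d)) ∧ g(h(d, a) ∧ b ∧ (e ∧ b) ∧ d ∧ a, d ∧ (((b ∧ e) ∧ e) ∧ (e ∧ b)) ∧ d ∧ a)))
  Descend into:  h(h(g(b, a), a ∧ a), d ∧ b ∧ a ∧ a ∧ b ∧ g(b, d)) ∧ g(h(d, a) ∧ b ∧ (e ∧ b) ∧ d ∧ a, d ∧ (((b ∧ e) ∧ e) ∧ (e ∧ b)) ∧ d ∧ a)
  Simplify inside:  h(h(g(b, a), a ∧ a), d ∧ b ∧ a ∧ a ∧ b ∧ g(b, d))  →  h(h(g(b, a), a ∧ a), a ∧ a ∧ b ∧ b ∧ d ∧ g(b, d))
  Simplify inside:  g(h(d, a) ∧ b ∧ (e ∧ b) ∧ d ∧ a, d ∧ (((b ∧ e) ∧ e) ∧ (e ∧ b)) ∧ d ∧ a)  →  g(a ∧ b ∧ b ∧ d ∧ h(d, a), a ∧ b ∧ b ∧ d ∧ d)
  Sort:  g(a ∧ b ∧ b ∧ d ∧ h(d, a), a ∧ b ∧ b ∧ d ∧ d) ∧ h(h(g(b, a), a ∧ a), a ∧ a ∧ b ∧ b ∧ d ∧ g(b, d))
  Rebuild:  h(e, g(e, g(a ∧ b ∧ b ∧ d ∧ h(d, a), a ∧ b ∧ b ∧ d ∧ d) ∧ h(h(g(b, a), a ∧ a), a ∧ a ∧ b ∧ b ∧ d ∧ g(b, d))))

Answer: yes — both canonical forms are h(e, g(e, g(a ∧ b ∧ b ∧ d ∧ h(d, a), a ∧ b ∧ b ∧ d ∧ d) ∧ h(h(g(b, a), a ∧ a), a ∧ a ∧ b ∧ b ∧ d ∧ g(b, d))))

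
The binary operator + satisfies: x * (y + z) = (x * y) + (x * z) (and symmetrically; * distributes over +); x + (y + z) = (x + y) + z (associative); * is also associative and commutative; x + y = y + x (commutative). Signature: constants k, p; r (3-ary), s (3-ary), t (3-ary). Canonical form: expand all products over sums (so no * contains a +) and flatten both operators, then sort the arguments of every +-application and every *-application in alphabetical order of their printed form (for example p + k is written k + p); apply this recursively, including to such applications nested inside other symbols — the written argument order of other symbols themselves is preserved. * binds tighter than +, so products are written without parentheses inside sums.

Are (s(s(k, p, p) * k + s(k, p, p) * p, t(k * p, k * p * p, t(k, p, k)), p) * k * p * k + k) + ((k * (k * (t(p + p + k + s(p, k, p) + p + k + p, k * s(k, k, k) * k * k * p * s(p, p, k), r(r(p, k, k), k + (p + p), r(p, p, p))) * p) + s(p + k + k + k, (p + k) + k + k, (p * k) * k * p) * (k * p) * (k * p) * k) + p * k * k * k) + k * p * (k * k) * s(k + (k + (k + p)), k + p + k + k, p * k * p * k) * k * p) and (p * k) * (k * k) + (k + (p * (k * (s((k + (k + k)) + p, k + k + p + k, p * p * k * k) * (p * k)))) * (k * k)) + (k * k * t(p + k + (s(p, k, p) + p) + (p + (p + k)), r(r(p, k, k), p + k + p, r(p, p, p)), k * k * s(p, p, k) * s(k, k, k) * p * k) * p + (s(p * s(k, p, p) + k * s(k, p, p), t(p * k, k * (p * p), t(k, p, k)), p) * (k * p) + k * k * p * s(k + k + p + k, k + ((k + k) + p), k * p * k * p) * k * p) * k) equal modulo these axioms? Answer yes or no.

Left:  (s(s(k, p, p) * k + s(k, p, p) * p, t(k * p, k * p * p, t(k, p, k)), p) * k * p * k + k) + ((k * (k * (t(p + p + k + s(p, k, p) + p + k + p, k * s(k, k, k) * k * k * p * s(p, p, k), r(r(p, k, k), k + (p + p), r(p, p, p))) * p) + s(p + k + k + k, (p + k) + k + k, (p * k) * k * p) * (k * p) * (k * p) * k) + p * k * k * k) + k * p * (k * k) * s(k + (k + (k + p)), k + p + k + k, p * k * p * k) * k * p)
  Distribute:  k * k * p * s(k * s(k, p, p) + p * s(k, p, p), t(k * p, k * p * p, t(k, p, k)), p) + k + k * k * p * t(k + k + p + p + p + p + s(p, k, p), k * k * k * p * s(k, k, k) * s(p, p, k), r(r(p, k, k), k + p + p, r(p, p, p))) + k * k * k * k * p * p * s(k + k + k + p, k + k + k + p, k * k * p * p) + k * k * k * p + k * k * k * k * p * p * s(k + k + k + p, k + k + k + p, k * k * p * p)
  Sort arguments:  k + k * k * k * k * p * p * s(k + k + k + p, k + k + k + p, k * k * p * p) + k * k * k * k * p * p * s(k + k + k + p, k + k + k + p, k * k * p * p) + k * k * k * p + k * k * p * s(k * s(k, p, p) + p * s(k, p, p), t(k * p, k * p * p, t(k, p, k)), p) + k * k * p * t(k + k + p + p + p + p + s(p, k, p), k * k * k * p * s(k, k, k) * s(p, p, k), r(r(p, k, k), k + p + p, r(p, p, p)))
Right:  (p * k) * (k * k) + (k + (p * (k * (s((k + (k + k)) + p, k + k + p + k, p * p * k * k) * (p * k)))) * (k * k)) + (k * k * t(p + k + (s(p, k, p) + p) + (p + (p + k)), r(r(p, k, k), p + k + p, r(p, p, p)), k * k * s(p, p, k) * s(k, k, k) * p * k) * p + (s(p * s(k, p, p) + k * s(k, p, p), t(p * k, k * (p * p), t(k, p, k)), p) * (k * p) + k * k * p * s(k + k + p + k, k + ((k + k) + p), k * p * k * p) * k * p) * k)
  Distribute:  k * k * k * p + k + k * k * k * k * p * p * s(k + k + k + p, k + k + k + p, k * k * p * p) + k * k * p * t(k + k + p + p + p + p + s(p, k, p), r(r(p, k, k), k + p + p, r(p, p, p)), k * k * k * p * s(k, k, k) * s(p, p, k)) + k * k * p * s(k * s(k, p, p) + p * s(k, p, p), t(k * p, k * p * p, t(k, p, k)), p) + k * k * k * k * p * p * s(k + k + k + p, k + k + k + p, k * k * p * p)
  Order the arguments:  k + k * k * k * k * p * p * s(k + k + k + p, k + k + k + p, k * k * p * p) + k * k * k * k * p * p * s(k + k + k + p, k + k + k + p, k * k * p * p) + k * k * k * p + k * k * p * s(k * s(k, p, p) + p * s(k, p, p), t(k * p, k * p * p, t(k, p, k)), p) + k * k * p * t(k + k + p + p + p + p + s(p, k, p), r(r(p, k, k), k + p + p, r(p, p, p)), k * k * k * p * s(k, k, k) * s(p, p, k))

Answer: no — k + k * k * k * k * p * p * s(k + k + k + p, k + k + k + p, k * k * p * p) + k * k * k * k * p * p * s(k + k + k + p, k + k + k + p, k * k * p * p) + k * k * k * p + k * k * p * s(k * s(k, p, p) + p * s(k, p, p), t(k * p, k * p * p, t(k, p, k)), p) + k * k * p * t(k + k + p + p + p + p + s(p, k, p), k * k * k * p * s(k, k, k) * s(p, p, k), r(r(p, k, k), k + p + p, r(p, p, p))) vs k + k * k * k * k * p * p * s(k + k + k + p, k + k + k + p, k * k * p * p) + k * k * k * k * p * p * s(k + k + k + p, k + k + k + p, k * k * p * p) + k * k * k * p + k * k * p * s(k * s(k, p, p) + p * s(k, p, p), t(k * p, k * p * p, t(k, p, k)), p) + k * k * p * t(k + k + p + p + p + p + s(p, k, p), r(r(p, k, k), k + p + p, r(p, p, p)), k * k * k * p * s(k, k, k) * s(p, p, k))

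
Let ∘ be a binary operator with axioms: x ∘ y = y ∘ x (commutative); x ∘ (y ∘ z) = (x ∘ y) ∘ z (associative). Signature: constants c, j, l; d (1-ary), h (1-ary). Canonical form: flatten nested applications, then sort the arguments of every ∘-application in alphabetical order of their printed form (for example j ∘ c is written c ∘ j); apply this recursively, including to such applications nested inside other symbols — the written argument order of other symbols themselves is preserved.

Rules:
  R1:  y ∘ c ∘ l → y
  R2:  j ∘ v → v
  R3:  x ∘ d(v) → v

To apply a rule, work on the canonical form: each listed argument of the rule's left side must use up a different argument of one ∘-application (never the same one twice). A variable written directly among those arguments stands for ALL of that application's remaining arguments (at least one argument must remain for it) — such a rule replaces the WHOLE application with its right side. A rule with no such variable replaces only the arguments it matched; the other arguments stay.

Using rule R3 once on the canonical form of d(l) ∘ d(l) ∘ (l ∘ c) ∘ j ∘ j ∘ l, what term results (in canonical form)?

Canonical form:  c ∘ d(l) ∘ d(l) ∘ j ∘ j ∘ l ∘ l
R3 matches:  uses d(l);  v := l, x := c ∘ d(l) ∘ j ∘ j ∘ l ∘ l
Every leftover argument binds to the variable; the entire application is replaced.
Result:  l

Answer: l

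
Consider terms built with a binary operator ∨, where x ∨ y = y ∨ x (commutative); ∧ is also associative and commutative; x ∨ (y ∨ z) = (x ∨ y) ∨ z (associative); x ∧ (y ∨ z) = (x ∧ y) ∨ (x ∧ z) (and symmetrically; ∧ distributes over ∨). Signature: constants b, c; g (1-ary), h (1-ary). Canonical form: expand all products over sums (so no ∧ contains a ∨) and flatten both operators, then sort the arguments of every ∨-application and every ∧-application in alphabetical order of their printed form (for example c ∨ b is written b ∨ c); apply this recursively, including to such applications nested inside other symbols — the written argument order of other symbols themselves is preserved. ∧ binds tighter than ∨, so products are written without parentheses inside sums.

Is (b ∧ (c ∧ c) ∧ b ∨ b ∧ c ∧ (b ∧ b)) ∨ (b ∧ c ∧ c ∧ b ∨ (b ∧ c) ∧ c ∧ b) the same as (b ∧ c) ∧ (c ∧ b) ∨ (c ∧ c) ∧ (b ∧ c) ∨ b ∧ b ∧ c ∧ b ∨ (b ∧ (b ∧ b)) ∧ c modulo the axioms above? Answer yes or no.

Left:  (b ∧ (c ∧ c) ∧ b ∨ b ∧ c ∧ (b ∧ b)) ∨ (b ∧ c ∧ c ∧ b ∨ (b ∧ c) ∧ c ∧ b)
  Flatten:  b ∧ b ∧ c ∧ c ∨ b ∧ b ∧ b ∧ c ∨ b ∧ b ∧ c ∧ c ∨ b ∧ b ∧ c ∧ c
  Order the arguments:  b ∧ b ∧ b ∧ c ∨ b ∧ b ∧ c ∧ c ∨ b ∧ b ∧ c ∧ c ∨ b ∧ b ∧ c ∧ c
Right:  (b ∧ c) ∧ (c ∧ b) ∨ (c ∧ c) ∧ (b ∧ c) ∨ b ∧ b ∧ c ∧ b ∨ (b ∧ (b ∧ b)) ∧ c
  Flatten:  b ∧ b ∧ c ∧ c ∨ b ∧ c ∧ c ∧ c ∨ b ∧ b ∧ b ∧ c ∨ b ∧ b ∧ b ∧ c
  Order the arguments:  b ∧ b ∧ b ∧ c ∨ b ∧ b ∧ b ∧ c ∨ b ∧ b ∧ c ∧ c ∨ b ∧ c ∧ c ∧ c

Answer: no — b ∧ b ∧ b ∧ c ∨ b ∧ b ∧ c ∧ c ∨ b ∧ b ∧ c ∧ c ∨ b ∧ b ∧ c ∧ c vs b ∧ b ∧ b ∧ c ∨ b ∧ b ∧ b ∧ c ∨ b ∧ b ∧ c ∧ c ∨ b ∧ c ∧ c ∧ c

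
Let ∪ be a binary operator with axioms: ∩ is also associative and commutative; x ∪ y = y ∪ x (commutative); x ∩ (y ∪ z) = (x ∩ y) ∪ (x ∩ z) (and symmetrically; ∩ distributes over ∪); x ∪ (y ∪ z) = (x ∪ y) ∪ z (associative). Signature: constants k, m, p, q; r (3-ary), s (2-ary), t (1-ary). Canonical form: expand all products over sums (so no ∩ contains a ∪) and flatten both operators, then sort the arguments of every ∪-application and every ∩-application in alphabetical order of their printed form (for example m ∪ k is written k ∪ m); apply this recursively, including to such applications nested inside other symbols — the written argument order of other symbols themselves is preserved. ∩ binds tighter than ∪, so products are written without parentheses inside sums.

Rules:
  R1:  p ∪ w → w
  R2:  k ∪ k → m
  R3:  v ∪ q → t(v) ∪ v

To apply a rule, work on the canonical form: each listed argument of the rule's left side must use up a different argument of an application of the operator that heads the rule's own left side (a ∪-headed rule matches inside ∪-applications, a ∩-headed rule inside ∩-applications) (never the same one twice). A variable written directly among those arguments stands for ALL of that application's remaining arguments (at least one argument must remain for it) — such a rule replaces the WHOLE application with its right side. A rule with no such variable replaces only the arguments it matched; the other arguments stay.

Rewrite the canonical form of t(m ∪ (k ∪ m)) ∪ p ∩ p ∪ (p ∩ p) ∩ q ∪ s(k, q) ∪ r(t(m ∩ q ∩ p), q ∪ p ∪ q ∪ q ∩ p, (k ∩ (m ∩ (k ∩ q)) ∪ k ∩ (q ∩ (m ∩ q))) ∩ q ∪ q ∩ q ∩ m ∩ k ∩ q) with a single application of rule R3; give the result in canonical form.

Canonical form:  p ∩ p ∪ p ∩ p ∩ q ∪ r(t(m ∩ p ∩ q), p ∪ p ∩ q ∪ q ∪ q, k ∩ k ∩ m ∩ q ∩ q ∪ k ∩ m ∩ q ∩ q ∩ q ∪ k ∩ m ∩ q ∩ q ∩ q) ∪ s(k, q) ∪ t(k ∪ m ∪ m)
Apply R3:  consuming q;  v := p ∪ p ∩ q ∪ q
The variable takes the whole remainder — replace the entire application.
Result:  p ∩ p ∪ p ∩ p ∩ q ∪ r(t(m ∩ p ∩ q), p ∪ p ∩ q ∪ q ∪ t(p ∪ p ∩ q ∪ q), k ∩ k ∩ m ∩ q ∩ q ∪ k ∩ m ∩ q ∩ q ∩ q ∪ k ∩ m ∩ q ∩ q ∩ q) ∪ s(k, q) ∪ t(k ∪ m ∪ m)

Answer: p ∩ p ∪ p ∩ p ∩ q ∪ r(t(m ∩ p ∩ q), p ∪ p ∩ q ∪ q ∪ t(p ∪ p ∩ q ∪ q), k ∩ k ∩ m ∩ q ∩ q ∪ k ∩ m ∩ q ∩ q ∩ q ∪ k ∩ m ∩ q ∩ q ∩ q) ∪ s(k, q) ∪ t(k ∪ m ∪ m)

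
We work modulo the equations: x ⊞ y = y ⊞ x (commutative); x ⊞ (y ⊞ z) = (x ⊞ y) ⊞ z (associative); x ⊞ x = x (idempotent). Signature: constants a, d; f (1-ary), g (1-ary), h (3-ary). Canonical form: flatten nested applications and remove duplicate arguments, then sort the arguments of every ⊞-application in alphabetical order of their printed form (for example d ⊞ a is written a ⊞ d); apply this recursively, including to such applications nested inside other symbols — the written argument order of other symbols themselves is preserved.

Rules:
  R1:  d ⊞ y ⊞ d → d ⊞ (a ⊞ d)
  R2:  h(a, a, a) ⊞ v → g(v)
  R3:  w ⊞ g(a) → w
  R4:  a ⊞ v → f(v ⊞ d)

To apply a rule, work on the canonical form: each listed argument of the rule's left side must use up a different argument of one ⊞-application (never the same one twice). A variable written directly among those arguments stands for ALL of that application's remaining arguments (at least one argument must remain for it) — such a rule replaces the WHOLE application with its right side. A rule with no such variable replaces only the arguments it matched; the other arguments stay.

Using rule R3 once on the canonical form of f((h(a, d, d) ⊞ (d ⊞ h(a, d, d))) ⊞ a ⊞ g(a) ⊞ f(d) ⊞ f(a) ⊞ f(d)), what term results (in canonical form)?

Answer: f(a ⊞ d ⊞ f(a) ⊞ f(d) ⊞ h(a, d, d))

Derivation:
Canonical form:  f(a ⊞ d ⊞ f(a) ⊞ f(d) ⊞ g(a) ⊞ h(a, d, d))
R3 matches:  uses g(a);  w := a ⊞ d ⊞ f(a) ⊞ f(d) ⊞ h(a, d, d)
The extension variable absorbs all remaining arguments, so the whole application is rewritten.
Giving:  f(a ⊞ d ⊞ f(a) ⊞ f(d) ⊞ h(a, d, d))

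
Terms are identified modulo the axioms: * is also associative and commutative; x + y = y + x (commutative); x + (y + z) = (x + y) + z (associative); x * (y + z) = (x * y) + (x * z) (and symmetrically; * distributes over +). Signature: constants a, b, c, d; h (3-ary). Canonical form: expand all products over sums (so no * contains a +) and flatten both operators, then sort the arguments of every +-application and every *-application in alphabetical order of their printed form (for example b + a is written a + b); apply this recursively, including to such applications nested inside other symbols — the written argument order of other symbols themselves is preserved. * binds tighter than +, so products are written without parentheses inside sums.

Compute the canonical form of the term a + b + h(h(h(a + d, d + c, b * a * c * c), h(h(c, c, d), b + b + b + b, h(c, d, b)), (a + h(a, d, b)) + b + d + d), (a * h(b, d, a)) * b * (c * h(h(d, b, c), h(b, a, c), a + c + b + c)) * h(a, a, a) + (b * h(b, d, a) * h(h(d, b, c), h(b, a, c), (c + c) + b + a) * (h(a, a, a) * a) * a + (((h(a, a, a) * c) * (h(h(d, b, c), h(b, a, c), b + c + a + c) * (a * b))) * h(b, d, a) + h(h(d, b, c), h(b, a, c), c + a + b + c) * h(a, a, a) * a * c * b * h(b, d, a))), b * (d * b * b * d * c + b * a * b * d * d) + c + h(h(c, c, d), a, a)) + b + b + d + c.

Expand:  a + b + h(h(h(a + d, c + d, a * b * c * c), h(h(c, c, d), b + b + b + b, h(c, d, b)), a + b + d + d + h(a, d, b)), a * a * b * h(a, a, a) * h(b, d, a) * h(h(d, b, c), h(b, a, c), a + b + c + c) + a * b * c * h(a, a, a) * h(b, d, a) * h(h(d, b, c), h(b, a, c), a + b + c + c) + a * b * c * h(a, a, a) * h(b, d, a) * h(h(d, b, c), h(b, a, c), a + b + c + c) + a * b * c * h(a, a, a) * h(b, d, a) * h(h(d, b, c), h(b, a, c), a + b + c + c), a * b * b * b * d * d + b * b * b * c * d * d + c + h(h(c, c, d), a, a)) + b + b + d + c
Order the arguments:  a + b + b + b + c + d + h(h(h(a + d, c + d, a * b * c * c), h(h(c, c, d), b + b + b + b, h(c, d, b)), a + b + d + d + h(a, d, b)), a * a * b * h(a, a, a) * h(b, d, a) * h(h(d, b, c), h(b, a, c), a + b + c + c) + a * b * c * h(a, a, a) * h(b, d, a) * h(h(d, b, c), h(b, a, c), a + b + c + c) + a * b * c * h(a, a, a) * h(b, d, a) * h(h(d, b, c), h(b, a, c), a + b + c + c) + a * b * c * h(a, a, a) * h(b, d, a) * h(h(d, b, c), h(b, a, c), a + b + c + c), a * b * b * b * d * d + b * b * b * c * d * d + c + h(h(c, c, d), a, a))

Answer: a + b + b + b + c + d + h(h(h(a + d, c + d, a * b * c * c), h(h(c, c, d), b + b + b + b, h(c, d, b)), a + b + d + d + h(a, d, b)), a * a * b * h(a, a, a) * h(b, d, a) * h(h(d, b, c), h(b, a, c), a + b + c + c) + a * b * c * h(a, a, a) * h(b, d, a) * h(h(d, b, c), h(b, a, c), a + b + c + c) + a * b * c * h(a, a, a) * h(b, d, a) * h(h(d, b, c), h(b, a, c), a + b + c + c) + a * b * c * h(a, a, a) * h(b, d, a) * h(h(d, b, c), h(b, a, c), a + b + c + c), a * b * b * b * d * d + b * b * b * c * d * d + c + h(h(c, c, d), a, a))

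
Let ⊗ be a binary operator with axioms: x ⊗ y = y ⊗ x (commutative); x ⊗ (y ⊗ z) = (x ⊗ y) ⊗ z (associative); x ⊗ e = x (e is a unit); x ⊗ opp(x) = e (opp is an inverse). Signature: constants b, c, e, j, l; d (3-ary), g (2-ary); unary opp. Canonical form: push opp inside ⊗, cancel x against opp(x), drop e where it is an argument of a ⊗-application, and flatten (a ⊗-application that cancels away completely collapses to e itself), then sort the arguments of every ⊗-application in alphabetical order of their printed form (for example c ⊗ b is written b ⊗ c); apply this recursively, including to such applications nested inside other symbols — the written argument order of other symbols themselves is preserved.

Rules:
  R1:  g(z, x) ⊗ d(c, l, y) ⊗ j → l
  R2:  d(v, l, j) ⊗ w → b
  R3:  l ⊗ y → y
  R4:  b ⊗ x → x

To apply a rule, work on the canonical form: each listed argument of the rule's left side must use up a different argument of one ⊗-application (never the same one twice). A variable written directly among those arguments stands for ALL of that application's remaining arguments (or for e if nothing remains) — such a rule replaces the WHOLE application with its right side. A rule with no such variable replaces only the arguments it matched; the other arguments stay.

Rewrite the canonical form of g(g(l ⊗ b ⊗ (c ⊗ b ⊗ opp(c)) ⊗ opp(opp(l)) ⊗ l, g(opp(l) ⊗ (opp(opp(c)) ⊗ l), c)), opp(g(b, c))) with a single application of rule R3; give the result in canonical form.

Answer: g(g(b ⊗ b ⊗ l ⊗ l, g(c, c)), opp(g(b, c)))

Derivation:
Canonical form:  g(g(b ⊗ b ⊗ l ⊗ l ⊗ l, g(c, c)), opp(g(b, c)))
Apply R3:  consuming l;  y := b ⊗ b ⊗ l ⊗ l
The extension variable absorbs all remaining arguments, so the whole application is rewritten.
Result:  g(g(b ⊗ b ⊗ l ⊗ l, g(c, c)), opp(g(b, c)))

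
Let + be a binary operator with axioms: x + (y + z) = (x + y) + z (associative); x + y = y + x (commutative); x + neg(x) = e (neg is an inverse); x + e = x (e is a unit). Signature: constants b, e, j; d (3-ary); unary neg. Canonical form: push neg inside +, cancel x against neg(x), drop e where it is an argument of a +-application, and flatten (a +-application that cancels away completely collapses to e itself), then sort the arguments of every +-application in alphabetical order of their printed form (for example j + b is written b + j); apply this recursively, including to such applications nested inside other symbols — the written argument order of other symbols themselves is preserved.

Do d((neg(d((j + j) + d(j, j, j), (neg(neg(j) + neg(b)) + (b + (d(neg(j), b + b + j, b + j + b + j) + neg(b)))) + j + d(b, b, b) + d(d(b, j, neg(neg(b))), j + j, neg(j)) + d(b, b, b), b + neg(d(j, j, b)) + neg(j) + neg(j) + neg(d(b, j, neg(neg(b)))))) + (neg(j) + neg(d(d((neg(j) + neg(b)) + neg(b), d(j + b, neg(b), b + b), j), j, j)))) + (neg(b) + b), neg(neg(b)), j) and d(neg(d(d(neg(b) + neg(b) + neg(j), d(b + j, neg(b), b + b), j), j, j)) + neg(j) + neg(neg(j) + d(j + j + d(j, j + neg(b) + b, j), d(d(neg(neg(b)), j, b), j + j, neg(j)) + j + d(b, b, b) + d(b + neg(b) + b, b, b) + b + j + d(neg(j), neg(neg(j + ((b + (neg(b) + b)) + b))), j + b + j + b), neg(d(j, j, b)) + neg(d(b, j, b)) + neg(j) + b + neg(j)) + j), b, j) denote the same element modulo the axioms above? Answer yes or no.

Left:  d((neg(d((j + j) + d(j, j, j), (neg(neg(j) + neg(b)) + (b + (d(neg(j), b + b + j, b + j + b + j) + neg(b)))) + j + d(b, b, b) + d(d(b, j, neg(neg(b))), j + j, neg(j)) + d(b, b, b), b + neg(d(j, j, b)) + neg(j) + neg(j) + neg(d(b, j, neg(neg(b)))))) + (neg(j) + neg(d(d((neg(j) + neg(b)) + neg(b), d(j + b, neg(b), b + b), j), j, j)))) + (neg(b) + b), neg(neg(b)), j)
  Work inside:  (neg(d((j + j) + d(j, j, j), (neg(neg(j) + neg(b)) + (b + (d(neg(j), b + b + j, b + j + b + j) + neg(b)))) + j + d(b, b, b) + d(d(b, j, neg(neg(b))), j + j, neg(j)) + d(b, b, b), b + neg(d(j, j, b)) + neg(j) + neg(j) + neg(d(b, j, neg(neg(b)))))) + (neg(j) + neg(d(d((neg(j) + neg(b)) + neg(b), d(j + b, neg(b), b + b), j), j, j)))) + (neg(b) + b)
  Push neg inside:  distribute neg over + and collapse double neg
  Cancel:  b cancels
  Collect terms:  neg(d(d(j, j, j) + j + j, b + d(b, b, b) + d(b, b, b) + d(d(b, j, b), j + j, neg(j)) + d(neg(j), b + b + j, b + b + j + j) + j + j, b + neg(d(b, j, b)) + neg(d(j, j, b)) + neg(j) + neg(j))) + neg(j) + neg(d(d(neg(b) + neg(b) + neg(j), d(b + j, neg(b), b + b), j), j, j))
  Sort arguments:  neg(d(d(j, j, j) + j + j, b + d(b, b, b) + d(b, b, b) + d(d(b, j, b), j + j, neg(j)) + d(neg(j), b + b + j, b + b + j + j) + j + j, b + neg(d(b, j, b)) + neg(d(j, j, b)) + neg(j) + neg(j))) + neg(d(d(neg(b) + neg(b) + neg(j), d(b + j, neg(b), b + b), j), j, j)) + neg(j)
  Rebuild:  d(neg(d(d(j, j, j) + j + j, b + d(b, b, b) + d(b, b, b) + d(d(b, j, b), j + j, neg(j)) + d(neg(j), b + b + j, b + b + j + j) + j + j, b + neg(d(b, j, b)) + neg(d(j, j, b)) + neg(j) + neg(j))) + neg(d(d(neg(b) + neg(b) + neg(j), d(b + j, neg(b), b + b), j), j, j)) + neg(j), b, j)
Right:  d(neg(d(d(neg(b) + neg(b) + neg(j), d(b + j, neg(b), b + b), j), j, j)) + neg(j) + neg(neg(j) + d(j + j + d(j, j + neg(b) + b, j), d(d(neg(neg(b)), j, b), j + j, neg(j)) + j + d(b, b, b) + d(b + neg(b) + b, b, b) + b + j + d(neg(j), neg(neg(j + ((b + (neg(b) + b)) + b))), j + b + j + b), neg(d(j, j, b)) + neg(d(b, j, b)) + neg(j) + b + neg(j)) + j), b, j)
  Descend into:  neg(d(d(neg(b) + neg(b) + neg(j), d(b + j, neg(b), b + b), j), j, j)) + neg(j) + neg(neg(j) + d(j + j + d(j, j + neg(b) + b, j), d(d(neg(neg(b)), j, b), j + j, neg(j)) + j + d(b, b, b) + d(b + neg(b) + b, b, b) + b + j + d(neg(j), neg(neg(j + ((b + (neg(b) + b)) + b))), j + b + j + b), neg(d(j, j, b)) + neg(d(b, j, b)) + neg(j) + b + neg(j)) + j)
  Push neg inside:  distribute neg over + and collapse double neg
  Collect terms:  neg(d(d(neg(b) + neg(b) + neg(j), d(b + j, neg(b), b + b), j), j, j)) + neg(j) + neg(d(d(j, j, j) + j + j, b + d(b, b, b) + d(b, b, b) + d(d(b, j, b), j + j, neg(j)) + d(neg(j), b + b + j, b + b + j + j) + j + j, b + neg(d(b, j, b)) + neg(d(j, j, b)) + neg(j) + neg(j)))
  Sort:  neg(d(d(j, j, j) + j + j, b + d(b, b, b) + d(b, b, b) + d(d(b, j, b), j + j, neg(j)) + d(neg(j), b + b + j, b + b + j + j) + j + j, b + neg(d(b, j, b)) + neg(d(j, j, b)) + neg(j) + neg(j))) + neg(d(d(neg(b) + neg(b) + neg(j), d(b + j, neg(b), b + b), j), j, j)) + neg(j)
  Put back:  d(neg(d(d(j, j, j) + j + j, b + d(b, b, b) + d(b, b, b) + d(d(b, j, b), j + j, neg(j)) + d(neg(j), b + b + j, b + b + j + j) + j + j, b + neg(d(b, j, b)) + neg(d(j, j, b)) + neg(j) + neg(j))) + neg(d(d(neg(b) + neg(b) + neg(j), d(b + j, neg(b), b + b), j), j, j)) + neg(j), b, j)

Answer: yes — both canonical forms are d(neg(d(d(j, j, j) + j + j, b + d(b, b, b) + d(b, b, b) + d(d(b, j, b), j + j, neg(j)) + d(neg(j), b + b + j, b + b + j + j) + j + j, b + neg(d(b, j, b)) + neg(d(j, j, b)) + neg(j) + neg(j))) + neg(d(d(neg(b) + neg(b) + neg(j), d(b + j, neg(b), b + b), j), j, j)) + neg(j), b, j)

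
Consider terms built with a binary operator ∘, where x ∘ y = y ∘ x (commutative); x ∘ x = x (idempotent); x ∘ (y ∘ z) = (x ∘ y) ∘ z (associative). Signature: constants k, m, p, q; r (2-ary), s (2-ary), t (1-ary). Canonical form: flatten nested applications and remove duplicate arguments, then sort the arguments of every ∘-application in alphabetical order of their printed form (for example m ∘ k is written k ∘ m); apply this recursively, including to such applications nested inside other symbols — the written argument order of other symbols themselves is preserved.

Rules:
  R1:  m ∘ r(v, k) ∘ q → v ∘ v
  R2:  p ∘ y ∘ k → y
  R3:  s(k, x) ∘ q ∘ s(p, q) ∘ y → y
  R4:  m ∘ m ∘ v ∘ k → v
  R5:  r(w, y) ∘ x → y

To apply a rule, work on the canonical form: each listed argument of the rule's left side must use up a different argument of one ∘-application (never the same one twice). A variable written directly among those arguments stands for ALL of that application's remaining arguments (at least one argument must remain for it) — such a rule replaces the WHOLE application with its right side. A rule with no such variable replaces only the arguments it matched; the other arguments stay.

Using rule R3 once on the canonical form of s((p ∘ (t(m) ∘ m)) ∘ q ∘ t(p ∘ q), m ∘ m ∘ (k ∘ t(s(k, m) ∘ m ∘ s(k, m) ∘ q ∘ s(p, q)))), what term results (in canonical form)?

Canonical form:  s(m ∘ p ∘ q ∘ t(m) ∘ t(p ∘ q), k ∘ m ∘ t(m ∘ q ∘ s(k, m) ∘ s(p, q)))
R3 matches:  uses q, s(k, m), s(p, q);  x := m, y := m
The variable takes the whole remainder — replace the entire application.
Result:  s(m ∘ p ∘ q ∘ t(m) ∘ t(p ∘ q), k ∘ m ∘ t(m))

Answer: s(m ∘ p ∘ q ∘ t(m) ∘ t(p ∘ q), k ∘ m ∘ t(m))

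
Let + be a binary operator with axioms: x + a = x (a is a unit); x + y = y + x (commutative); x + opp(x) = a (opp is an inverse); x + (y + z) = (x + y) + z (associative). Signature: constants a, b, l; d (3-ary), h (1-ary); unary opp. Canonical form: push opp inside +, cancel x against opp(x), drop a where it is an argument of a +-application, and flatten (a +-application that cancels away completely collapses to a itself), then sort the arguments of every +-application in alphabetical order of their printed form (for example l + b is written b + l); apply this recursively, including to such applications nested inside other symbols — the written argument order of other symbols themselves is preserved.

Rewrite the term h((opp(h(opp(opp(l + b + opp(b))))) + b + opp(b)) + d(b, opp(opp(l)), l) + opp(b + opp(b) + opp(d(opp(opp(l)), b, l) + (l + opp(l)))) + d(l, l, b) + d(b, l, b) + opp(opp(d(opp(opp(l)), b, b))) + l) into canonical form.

Answer: h(d(b, l, b) + d(b, l, l) + d(l, b, b) + d(l, b, l) + d(l, l, b) + l + opp(h(l)))

Derivation:
Descend into:  (opp(h(opp(opp(l + b + opp(b))))) + b + opp(b)) + d(b, opp(opp(l)), l) + opp(b + opp(b) + opp(d(opp(opp(l)), b, l) + (l + opp(l)))) + d(l, l, b) + d(b, l, b) + opp(opp(d(opp(opp(l)), b, b))) + l
Push opp inside:  distribute opp over + and collapse double opp
Cancel:  b cancels
Collect terms:  opp(h(l)) + d(b, l, l) + d(l, b, l) + l + d(l, l, b) + d(b, l, b) + d(l, b, b)
Order the arguments:  d(b, l, b) + d(b, l, l) + d(l, b, b) + d(l, b, l) + d(l, l, b) + l + opp(h(l))
Rebuild:  h(d(b, l, b) + d(b, l, l) + d(l, b, b) + d(l, b, l) + d(l, l, b) + l + opp(h(l)))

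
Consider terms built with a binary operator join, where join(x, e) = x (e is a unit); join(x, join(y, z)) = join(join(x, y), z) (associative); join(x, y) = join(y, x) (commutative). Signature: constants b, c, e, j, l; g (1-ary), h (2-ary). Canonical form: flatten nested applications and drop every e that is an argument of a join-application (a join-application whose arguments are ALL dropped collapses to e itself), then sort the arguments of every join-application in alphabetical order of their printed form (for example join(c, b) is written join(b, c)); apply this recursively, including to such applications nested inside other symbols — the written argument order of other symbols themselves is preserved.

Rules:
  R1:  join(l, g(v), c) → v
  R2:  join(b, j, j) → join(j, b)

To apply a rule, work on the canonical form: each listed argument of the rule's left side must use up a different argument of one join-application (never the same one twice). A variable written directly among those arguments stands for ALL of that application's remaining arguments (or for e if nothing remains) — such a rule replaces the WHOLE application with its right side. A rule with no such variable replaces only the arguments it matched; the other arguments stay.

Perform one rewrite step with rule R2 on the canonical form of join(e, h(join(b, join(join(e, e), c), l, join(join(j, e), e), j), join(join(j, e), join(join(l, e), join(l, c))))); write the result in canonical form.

Answer: h(join(b, c, j, l), join(c, j, l, l))

Derivation:
Canonical form:  h(join(b, c, j, j, l), join(c, j, l, l))
R2 matches:  uses b, j, j
Giving:  h(join(b, c, j, l), join(c, j, l, l))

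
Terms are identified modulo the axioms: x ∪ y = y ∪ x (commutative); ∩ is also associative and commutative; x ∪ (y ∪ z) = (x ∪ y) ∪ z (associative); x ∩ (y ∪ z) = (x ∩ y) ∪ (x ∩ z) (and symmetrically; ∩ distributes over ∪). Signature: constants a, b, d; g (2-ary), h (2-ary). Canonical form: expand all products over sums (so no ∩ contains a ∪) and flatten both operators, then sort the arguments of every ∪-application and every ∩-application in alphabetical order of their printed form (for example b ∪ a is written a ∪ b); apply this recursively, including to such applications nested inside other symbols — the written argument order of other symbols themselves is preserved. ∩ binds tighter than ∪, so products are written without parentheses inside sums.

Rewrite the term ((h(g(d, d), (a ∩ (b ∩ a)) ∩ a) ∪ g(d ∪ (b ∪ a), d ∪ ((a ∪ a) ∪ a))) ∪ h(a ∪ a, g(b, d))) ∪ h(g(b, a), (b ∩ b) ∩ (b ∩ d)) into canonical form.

Answer: g(a ∪ b ∪ d, a ∪ a ∪ a ∪ d) ∪ h(a ∪ a, g(b, d)) ∪ h(g(b, a), b ∩ b ∩ b ∩ d) ∪ h(g(d, d), a ∩ a ∩ a ∩ b)

Derivation:
Flatten:  h(g(d, d), a ∩ a ∩ a ∩ b) ∪ g(a ∪ b ∪ d, a ∪ a ∪ a ∪ d) ∪ h(a ∪ a, g(b, d)) ∪ h(g(b, a), b ∩ b ∩ b ∩ d)
Sort arguments:  g(a ∪ b ∪ d, a ∪ a ∪ a ∪ d) ∪ h(a ∪ a, g(b, d)) ∪ h(g(b, a), b ∩ b ∩ b ∩ d) ∪ h(g(d, d), a ∩ a ∩ a ∩ b)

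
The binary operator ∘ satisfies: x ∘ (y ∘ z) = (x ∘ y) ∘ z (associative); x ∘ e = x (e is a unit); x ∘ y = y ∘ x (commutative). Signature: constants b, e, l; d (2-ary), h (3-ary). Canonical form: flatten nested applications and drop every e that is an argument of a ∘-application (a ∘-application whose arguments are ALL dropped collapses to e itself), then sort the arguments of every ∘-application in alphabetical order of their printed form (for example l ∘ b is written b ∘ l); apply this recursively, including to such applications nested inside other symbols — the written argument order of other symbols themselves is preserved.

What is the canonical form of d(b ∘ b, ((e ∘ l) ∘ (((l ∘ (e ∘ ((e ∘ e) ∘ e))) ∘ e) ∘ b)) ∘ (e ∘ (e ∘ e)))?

Descend into:  ((e ∘ l) ∘ (((l ∘ (e ∘ ((e ∘ e) ∘ e))) ∘ e) ∘ b)) ∘ (e ∘ (e ∘ e))
Flatten:  e ∘ l ∘ l ∘ e ∘ e ∘ e ∘ e ∘ e ∘ b ∘ e ∘ e ∘ e
Units out:  drop e (×9)
Sort arguments:  b ∘ l ∘ l
Put back:  d(b ∘ b, b ∘ l ∘ l)

Answer: d(b ∘ b, b ∘ l ∘ l)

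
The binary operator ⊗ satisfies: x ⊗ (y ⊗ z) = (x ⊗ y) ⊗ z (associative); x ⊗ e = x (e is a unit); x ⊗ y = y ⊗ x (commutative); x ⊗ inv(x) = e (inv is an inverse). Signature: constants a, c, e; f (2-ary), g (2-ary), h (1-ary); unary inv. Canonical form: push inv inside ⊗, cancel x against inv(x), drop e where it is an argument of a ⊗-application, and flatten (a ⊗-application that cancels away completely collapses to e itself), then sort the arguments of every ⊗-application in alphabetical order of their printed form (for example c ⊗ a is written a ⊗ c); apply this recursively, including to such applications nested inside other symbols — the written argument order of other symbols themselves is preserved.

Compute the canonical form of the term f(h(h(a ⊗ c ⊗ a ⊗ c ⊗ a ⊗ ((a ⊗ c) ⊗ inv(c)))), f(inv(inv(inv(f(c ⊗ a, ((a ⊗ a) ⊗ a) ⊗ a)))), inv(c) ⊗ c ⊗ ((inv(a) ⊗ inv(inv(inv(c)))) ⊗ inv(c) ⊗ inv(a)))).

Work inside:  inv(c) ⊗ c ⊗ ((inv(a) ⊗ inv(inv(inv(c)))) ⊗ inv(c) ⊗ inv(a))
Push inv inside:  distribute inv over ⊗ and collapse double inv
Collect:  inv(c) ⊗ inv(c) ⊗ inv(a) ⊗ inv(a)
Order the arguments:  inv(a) ⊗ inv(a) ⊗ inv(c) ⊗ inv(c)
Put back:  f(h(h(a ⊗ a ⊗ a ⊗ a ⊗ c ⊗ c)), f(inv(f(a ⊗ c, a ⊗ a ⊗ a ⊗ a)), inv(a) ⊗ inv(a) ⊗ inv(c) ⊗ inv(c)))

Answer: f(h(h(a ⊗ a ⊗ a ⊗ a ⊗ c ⊗ c)), f(inv(f(a ⊗ c, a ⊗ a ⊗ a ⊗ a)), inv(a) ⊗ inv(a) ⊗ inv(c) ⊗ inv(c)))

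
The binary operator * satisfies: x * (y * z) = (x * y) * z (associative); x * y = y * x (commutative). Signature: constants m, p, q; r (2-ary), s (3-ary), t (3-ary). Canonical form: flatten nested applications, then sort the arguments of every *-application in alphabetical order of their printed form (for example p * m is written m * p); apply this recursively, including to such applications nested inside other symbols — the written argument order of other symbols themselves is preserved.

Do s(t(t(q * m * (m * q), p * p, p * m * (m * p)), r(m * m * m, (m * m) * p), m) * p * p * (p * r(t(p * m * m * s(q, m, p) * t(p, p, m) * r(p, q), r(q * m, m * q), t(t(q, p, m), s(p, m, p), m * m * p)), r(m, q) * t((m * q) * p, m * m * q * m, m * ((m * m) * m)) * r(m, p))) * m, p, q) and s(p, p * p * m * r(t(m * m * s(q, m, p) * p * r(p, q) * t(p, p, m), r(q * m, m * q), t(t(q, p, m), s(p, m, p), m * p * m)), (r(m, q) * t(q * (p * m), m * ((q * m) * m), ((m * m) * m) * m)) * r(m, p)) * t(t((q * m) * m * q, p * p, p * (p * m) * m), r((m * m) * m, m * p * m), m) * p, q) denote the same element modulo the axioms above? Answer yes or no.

Answer: no — s(m * p * p * p * r(t(m * m * p * r(p, q) * s(q, m, p) * t(p, p, m), r(m * q, m * q), t(t(q, p, m), s(p, m, p), m * m * p)), r(m, p) * r(m, q) * t(m * p * q, m * m * m * q, m * m * m * m)) * t(t(m * m * q * q, p * p, m * m * p * p), r(m * m * m, m * m * p), m), p, q) vs s(p, m * p * p * p * r(t(m * m * p * r(p, q) * s(q, m, p) * t(p, p, m), r(m * q, m * q), t(t(q, p, m), s(p, m, p), m * m * p)), r(m, p) * r(m, q) * t(m * p * q, m * m * m * q, m * m * m * m)) * t(t(m * m * q * q, p * p, m * m * p * p), r(m * m * m, m * m * p), m), q)

Derivation:
Left:  s(t(t(q * m * (m * q), p * p, p * m * (m * p)), r(m * m * m, (m * m) * p), m) * p * p * (p * r(t(p * m * m * s(q, m, p) * t(p, p, m) * r(p, q), r(q * m, m * q), t(t(q, p, m), s(p, m, p), m * m * p)), r(m, q) * t((m * q) * p, m * m * q * m, m * ((m * m) * m)) * r(m, p))) * m, p, q)
  Work inside:  t(t(q * m * (m * q), p * p, p * m * (m * p)), r(m * m * m, (m * m) * p), m) * p * p * (p * r(t(p * m * m * s(q, m, p) * t(p, p, m) * r(p, q), r(q * m, m * q), t(t(q, p, m), s(p, m, p), m * m * p)), r(m, q) * t((m * q) * p, m * m * q * m, m * ((m * m) * m)) * r(m, p))) * m
  Flatten:  t(t(q * m * (m * q), p * p, p * m * (m * p)), r(m * m * m, (m * m) * p), m) * p * p * p * r(t(p * m * m * s(q, m, p) * t(p, p, m) * r(p, q), r(q * m, m * q), t(t(q, p, m), s(p, m, p), m * m * p)), r(m, q) * t((m * q) * p, m * m * q * m, m * ((m * m) * m)) * r(m, p)) * m
  Inside:  t(t(q * m * (m * q), p * p, p * m * (m * p)), r(m * m * m, (m * m) * p), m)  →  t(t(m * m * q * q, p * p, m * m * p * p), r(m * m * m, m * m * p), m)
  Simplify inside:  r(t(p * m * m * s(q, m, p) * t(p, p, m) * r(p, q), r(q * m, m * q), t(t(q, p, m), s(p, m, p), m * m * p)), r(m, q) * t((m * q) * p, m * m * q * m, m * ((m * m) * m)) * r(m, p))  →  r(t(m * m * p * r(p, q) * s(q, m, p) * t(p, p, m), r(m * q, m * q), t(t(q, p, m), s(p, m, p), m * m * p)), r(m, p) * r(m, q) * t(m * p * q, m * m * m * q, m * m * m * m))
  Sort:  m * p * p * p * r(t(m * m * p * r(p, q) * s(q, m, p) * t(p, p, m), r(m * q, m * q), t(t(q, p, m), s(p, m, p), m * m * p)), r(m, p) * r(m, q) * t(m * p * q, m * m * m * q, m * m * m * m)) * t(t(m * m * q * q, p * p, m * m * p * p), r(m * m * m, m * m * p), m)
  Rebuild:  s(m * p * p * p * r(t(m * m * p * r(p, q) * s(q, m, p) * t(p, p, m), r(m * q, m * q), t(t(q, p, m), s(p, m, p), m * m * p)), r(m, p) * r(m, q) * t(m * p * q, m * m * m * q, m * m * m * m)) * t(t(m * m * q * q, p * p, m * m * p * p), r(m * m * m, m * m * p), m), p, q)
Right:  s(p, p * p * m * r(t(m * m * s(q, m, p) * p * r(p, q) * t(p, p, m), r(q * m, m * q), t(t(q, p, m), s(p, m, p), m * p * m)), (r(m, q) * t(q * (p * m), m * ((q * m) * m), ((m * m) * m) * m)) * r(m, p)) * t(t((q * m) * m * q, p * p, p * (p * m) * m), r((m * m) * m, m * p * m), m) * p, q)
  Focus inside:  p * p * m * r(t(m * m * s(q, m, p) * p * r(p, q) * t(p, p, m), r(q * m, m * q), t(t(q, p, m), s(p, m, p), m * p * m)), (r(m, q) * t(q * (p * m), m * ((q * m) * m), ((m * m) * m) * m)) * r(m, p)) * t(t((q * m) * m * q, p * p, p * (p * m) * m), r((m * m) * m, m * p * m), m) * p
  Canonicalize subterm:  r(t(m * m * s(q, m, p) * p * r(p, q) * t(p, p, m), r(q * m, m * q), t(t(q, p, m), s(p, m, p), m * p * m)), (r(m, q) * t(q * (p * m), m * ((q * m) * m), ((m * m) * m) * m)) * r(m, p))  →  r(t(m * m * p * r(p, q) * s(q, m, p) * t(p, p, m), r(m * q, m * q), t(t(q, p, m), s(p, m, p), m * m * p)), r(m, p) * r(m, q) * t(m * p * q, m * m * m * q, m * m * m * m))
  Canonicalize subterm:  t(t((q * m) * m * q, p * p, p * (p * m) * m), r((m * m) * m, m * p * m), m)  →  t(t(m * m * q * q, p * p, m * m * p * p), r(m * m * m, m * m * p), m)
  Sort:  m * p * p * p * r(t(m * m * p * r(p, q) * s(q, m, p) * t(p, p, m), r(m * q, m * q), t(t(q, p, m), s(p, m, p), m * m * p)), r(m, p) * r(m, q) * t(m * p * q, m * m * m * q, m * m * m * m)) * t(t(m * m * q * q, p * p, m * m * p * p), r(m * m * m, m * m * p), m)
  Reassemble:  s(p, m * p * p * p * r(t(m * m * p * r(p, q) * s(q, m, p) * t(p, p, m), r(m * q, m * q), t(t(q, p, m), s(p, m, p), m * m * p)), r(m, p) * r(m, q) * t(m * p * q, m * m * m * q, m * m * m * m)) * t(t(m * m * q * q, p * p, m * m * p * p), r(m * m * m, m * m * p), m), q)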